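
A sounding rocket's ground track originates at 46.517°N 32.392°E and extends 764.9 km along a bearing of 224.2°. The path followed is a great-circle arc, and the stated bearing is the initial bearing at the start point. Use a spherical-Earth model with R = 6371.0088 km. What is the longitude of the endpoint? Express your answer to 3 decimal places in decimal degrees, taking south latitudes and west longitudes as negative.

Angular distance δ = d/R = 764.9 / 6371.0088 = 0.120059 rad.
With φ₁ = 46.517° = 0.811875 rad and θ = 224.2° = 3.913028 rad:
sin φ₂ = sin φ₁ cos δ + cos φ₁ sin δ cos θ = (0.725579)(0.992802) + (0.688139)(0.119771)(-0.716911) = 0.661268
φ₂ = asin(0.661268) = 0.722508 rad = 41.397°.
Then Δλ = atan2(-0.057460, 0.512999) = -0.111543 rad, from sin θ sin δ cos φ₁ over cos δ − sin φ₁ sin φ₂.
Hence λ₂ = 32.392° + -6.391° = 26.001°.

longitude 26.001°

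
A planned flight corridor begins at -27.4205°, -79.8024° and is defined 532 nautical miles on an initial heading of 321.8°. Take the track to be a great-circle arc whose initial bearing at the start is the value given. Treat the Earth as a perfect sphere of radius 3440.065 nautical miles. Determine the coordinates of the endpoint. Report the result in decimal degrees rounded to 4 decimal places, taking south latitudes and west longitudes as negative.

latitude -20.3390°, longitude -85.6331°

Angular distance δ = d/R = 532 / 3440.065 = 0.154648 rad.
With φ₁ = -27.4205° = -0.478578 rad and θ = 321.8° = 5.616470 rad:
sin φ₂ = sin φ₁ cos δ + cos φ₁ sin δ cos θ = (-0.460517)(0.988066) + (0.887651)(0.154033)(0.785857) = -0.347574
φ₂ = asin(-0.347574) = -0.354982 rad = -20.3390°.
Then Δλ = atan2(-0.084553, 0.828002) = -0.101764 rad, from sin θ sin δ cos φ₁ over cos δ − sin φ₁ sin φ₂.
Hence λ₂ = -79.8024° + -5.8307° = -85.6331°.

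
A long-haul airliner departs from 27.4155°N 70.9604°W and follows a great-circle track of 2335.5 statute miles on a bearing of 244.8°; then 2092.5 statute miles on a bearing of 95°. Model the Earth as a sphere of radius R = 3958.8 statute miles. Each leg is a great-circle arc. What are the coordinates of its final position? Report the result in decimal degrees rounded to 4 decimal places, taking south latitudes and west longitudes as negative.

Apply the spherical direct solution leg by leg, carrying full precision between legs.
Leg 1: from (27.4155°, -70.9604°), δ = 2335.5/3958.8 = 0.589952 rad, θ = 244.8° → φ = 9.9241°, λ = -101.6922°.
Leg 2: from (9.9241°, -101.6922°), δ = 2092.5/3958.8 = 0.528569 rad, θ = 95° → φ = 6.0576°, λ = -71.3476°.

latitude 6.0576°, longitude -71.3476°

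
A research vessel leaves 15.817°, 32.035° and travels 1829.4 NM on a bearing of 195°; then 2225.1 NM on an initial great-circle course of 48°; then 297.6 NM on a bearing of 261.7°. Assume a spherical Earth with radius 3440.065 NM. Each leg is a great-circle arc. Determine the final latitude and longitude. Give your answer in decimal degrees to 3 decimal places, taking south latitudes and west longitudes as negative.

Apply the spherical direct solution leg by leg, carrying full precision between legs.
Leg 1: from (15.817°, 32.035°), δ = 1829.4/3440.065 = 0.531792 rad, θ = 195° → φ = -13.670°, λ = 24.272°.
Leg 2: from (-13.670°, 24.272°), δ = 2225.1/3440.065 = 0.646819 rad, θ = 48° → φ = 11.726°, λ = 51.492°.
Leg 3: from (11.726°, 51.492°), δ = 297.6/3440.065 = 0.086510 rad, θ = 261.7° → φ = 10.968°, λ = 46.496°.

latitude 10.968°, longitude 46.496°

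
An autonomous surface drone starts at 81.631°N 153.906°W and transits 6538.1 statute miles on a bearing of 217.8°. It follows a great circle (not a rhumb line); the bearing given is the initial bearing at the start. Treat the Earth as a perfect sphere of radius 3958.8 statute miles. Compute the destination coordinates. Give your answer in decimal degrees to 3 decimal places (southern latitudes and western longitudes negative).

Angular distance δ = d/R = 6538.1 / 3958.8 = 1.651536 rad.
Start latitude φ₁ = 1.424730 rad; initial bearing θ = 3.801327 rad.
sin φ₂ = sin φ₁ cos δ + cos φ₁ sin δ cos θ = (0.989351)(-0.080652) + (0.145548)(0.996742)(-0.790155) = -0.194424
φ₂ = asin(-0.194424) = -0.195670 rad = -11.211°.
Δλ = atan2( sin θ sin δ cos φ₁ , cos δ − sin φ₁ sin φ₂ ) = atan2(-0.088917, 0.111701) = -0.672310 rad = -38.521°.
λ₂ = -153.906° + -38.521° = -192.427°, normalized to (−180°, 180°] → 167.573°.

latitude -11.211°, longitude 167.573°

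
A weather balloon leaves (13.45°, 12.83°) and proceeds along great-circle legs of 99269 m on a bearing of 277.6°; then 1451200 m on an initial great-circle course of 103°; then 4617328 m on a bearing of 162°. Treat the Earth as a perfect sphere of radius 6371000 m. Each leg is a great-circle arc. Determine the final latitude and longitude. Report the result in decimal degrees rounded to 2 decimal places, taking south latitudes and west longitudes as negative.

latitude -29.09°, longitude 38.40°

Apply the spherical direct solution leg by leg, carrying full precision between legs.
Leg 1: from (13.45°, 12.83°), δ = 99269/6371000 = 0.015581 rad, θ = 277.6° → φ = 13.57°, λ = 11.92°.
Leg 2: from (13.57°, 11.92°), δ = 1451200/6371000 = 0.227782 rad, θ = 103° → φ = 10.32°, λ = 24.84°.
Leg 3: from (10.32°, 24.84°), δ = 4617328/6371000 = 0.724741 rad, θ = 162° → φ = -29.09°, λ = 38.40°.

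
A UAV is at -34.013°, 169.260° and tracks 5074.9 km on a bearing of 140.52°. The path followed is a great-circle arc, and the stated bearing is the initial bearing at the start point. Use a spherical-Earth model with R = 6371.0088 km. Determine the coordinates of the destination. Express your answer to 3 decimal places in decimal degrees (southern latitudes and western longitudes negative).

latitude -58.052°, longitude -131.529°

Central angle δ = d/R = 0.796561 rad.
Start latitude φ₁ = -0.593639 rad; initial bearing θ = 2.452537 rad.
sin φ₂ = sin φ₁ cos δ + cos φ₁ sin δ cos θ = (-0.559381)(0.699169) + (0.828911)(0.714956)(-0.771847) = -0.848525
φ₂ = asin(-0.848525) = -1.013192 rad = -58.052°.
For the longitude increment, Δλ = atan2( sin θ sin δ cos φ₁, cos δ − sin φ₁ sin φ₂ ) = atan2(0.376802, 0.224520) = 59.211°.
λ₂ = 169.260° + 59.211° = 228.471°, normalized to (−180°, 180°] → -131.529°.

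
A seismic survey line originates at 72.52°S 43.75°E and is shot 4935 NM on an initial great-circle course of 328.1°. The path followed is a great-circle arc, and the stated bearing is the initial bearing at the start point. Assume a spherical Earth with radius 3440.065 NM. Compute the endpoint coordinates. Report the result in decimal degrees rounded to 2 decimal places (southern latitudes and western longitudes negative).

latitude 7.07°, longitude 11.91°

Angular distance δ = d/R = 4935 / 3440.065 = 1.434566 rad.
Start latitude φ₁ = -1.265713 rad; initial bearing θ = 5.726425 rad.
sin φ₂ = sin φ₁ cos δ + cos φ₁ sin δ cos θ = (-0.953822)(0.135809) + (0.300373)(0.990735)(0.848972) = 0.123107
φ₂ = asin(0.123107) = 0.123421 rad = 7.07°.
For the longitude increment, Δλ = atan2( sin θ sin δ cos φ₁, cos δ − sin φ₁ sin φ₂ ) = atan2(-0.157258, 0.253232) = -31.84°.
λ₂ = λ₁ + Δλ = 11.91°.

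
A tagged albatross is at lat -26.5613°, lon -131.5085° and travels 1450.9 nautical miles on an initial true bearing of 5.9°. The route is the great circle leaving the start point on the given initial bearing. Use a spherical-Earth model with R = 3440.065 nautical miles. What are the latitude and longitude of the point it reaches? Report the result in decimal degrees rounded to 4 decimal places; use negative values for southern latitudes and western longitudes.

latitude -2.5072°, longitude -129.0944°

δ = 1450.9/3440.065 = 0.421765 rad (24.1654°).
Start latitude φ₁ = -0.463582 rad; initial bearing θ = 0.102974 rad.
sin φ₂ = sin φ₁ cos δ + cos φ₁ sin δ cos θ = (-0.447155)(0.912368) + (0.894456)(0.409372)(0.994703) = -0.043744
φ₂ = asin(-0.043744) = -0.043758 rad = -2.5072°.
Δλ = atan2( sin θ sin δ cos φ₁ , cos δ − sin φ₁ sin φ₂ ) = atan2(0.037639, 0.892807) = 0.042133 rad = 2.4141°.
λ₂ = -131.5085° + 2.4141° = -129.0944°.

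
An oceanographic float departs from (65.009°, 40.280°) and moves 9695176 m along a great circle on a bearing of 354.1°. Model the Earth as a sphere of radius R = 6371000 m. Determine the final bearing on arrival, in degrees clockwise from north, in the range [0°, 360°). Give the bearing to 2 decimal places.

final bearing 182.81°

δ = 9695176/6371000 = 1.521767 rad (87.1908°).
Start latitude φ₁ = 1.134621 rad; initial bearing θ = 6.180211 rad.
Applying the spherical law of cosines for sides, sin φ₂ = sin φ₁ cos δ + cos φ₁ sin δ cos θ = 0.464154, so φ₂ = 27.656°.
Δλ = atan2( sin θ sin δ cos φ₁ , cos δ − sin φ₁ sin φ₂ ) = atan2(-0.043375, -0.371688) = -3.025420 rad = -173.344°.
Hence λ₂ = 40.280° + -173.344° = -133.064°.
The forward bearing on arrival equals the back-azimuth from the destination plus 180°.
Back-azimuth from P₂ (27.66°, -133.06°) to P₁ (65.01°, 40.28°), with Δλ' = λ₁ − λ₂ = 173.34°: atan2( sin Δλ' cos φ₁ , cos φ₂ sin φ₁ − sin φ₂ cos φ₁ cos Δλ' ) = 2.81°.
Final bearing = (2.81° + 180°) mod 360° = 182.81°.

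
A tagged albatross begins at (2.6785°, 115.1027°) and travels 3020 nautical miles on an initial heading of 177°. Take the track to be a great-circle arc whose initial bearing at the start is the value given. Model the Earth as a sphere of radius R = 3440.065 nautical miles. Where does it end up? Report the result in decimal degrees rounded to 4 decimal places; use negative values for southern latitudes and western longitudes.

δ = 3020/3440.065 = 0.877890 rad (50.2994°).
With φ₁ = 2.6785° = 0.046749 rad and θ = 177° = 3.089233 rad:
Applying the spherical law of cosines for sides, sin φ₂ = sin φ₁ cos δ + cos φ₁ sin δ cos θ = -0.737648, so φ₂ = -47.5315°.
Δλ = atan2( sin θ sin δ cos φ₁ , cos δ − sin φ₁ sin φ₂ ) = atan2(0.040223, 0.673247) = 0.059674 rad = 3.4191°.
Hence λ₂ = 115.1027° + 3.4191° = 118.5218°.

latitude -47.5315°, longitude 118.5218°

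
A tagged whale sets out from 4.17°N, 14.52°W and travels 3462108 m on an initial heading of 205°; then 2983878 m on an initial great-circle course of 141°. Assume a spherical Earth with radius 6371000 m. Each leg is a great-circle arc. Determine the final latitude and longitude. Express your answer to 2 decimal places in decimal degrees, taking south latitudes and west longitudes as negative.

latitude -43.02°, longitude -5.48°

Apply the spherical direct solution leg by leg, carrying full precision between legs.
Leg 1: from (4.17°, -14.52°), δ = 3462108/6371000 = 0.543417 rad, θ = 205° → φ = -23.90°, λ = -28.35°.
Leg 2: from (-23.90°, -28.35°), δ = 2983878/6371000 = 0.468353 rad, θ = 141° → φ = -43.02°, λ = -5.48°.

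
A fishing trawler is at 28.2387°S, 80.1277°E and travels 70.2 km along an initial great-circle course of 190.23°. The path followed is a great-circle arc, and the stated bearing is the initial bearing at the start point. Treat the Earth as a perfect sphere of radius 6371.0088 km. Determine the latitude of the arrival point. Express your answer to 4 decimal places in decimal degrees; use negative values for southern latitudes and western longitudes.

latitude -28.8599°

Angular distance δ = d/R = 70.2 / 6371.0088 = 0.011019 rad.
Start latitude φ₁ = -0.492858 rad; initial bearing θ = 3.320140 rad.
Destination latitude: φ₂ = arcsin( sin φ₁ cos δ + cos φ₁ sin δ cos θ ) = arcsin(-0.482670) = -28.8599°.
Δλ = atan2( sin θ sin δ cos φ₁ , cos δ − sin φ₁ sin φ₂ ) = atan2(-0.001724, 0.771566) = -0.002234 rad = -0.1280°.
λ₂ = 80.1277° + -0.1280° = 79.9997°.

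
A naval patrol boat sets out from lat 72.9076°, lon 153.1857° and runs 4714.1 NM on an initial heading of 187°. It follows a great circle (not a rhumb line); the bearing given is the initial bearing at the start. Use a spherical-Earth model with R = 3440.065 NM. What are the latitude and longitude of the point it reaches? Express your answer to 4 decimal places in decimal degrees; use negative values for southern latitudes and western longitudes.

The arc subtends δ = 4714.1/3440.065 = 1.370352 rad at the centre.
With φ₁ = 72.9076° = 1.272478 rad and θ = 187° = 3.263766 rad:
Destination latitude: φ₂ = arcsin( sin φ₁ cos δ + cos φ₁ sin δ cos θ ) = arcsin(-0.095571) = -5.4842°.
Δλ = atan2( sin θ sin δ cos φ₁ , cos δ − sin φ₁ sin φ₂ ) = atan2(-0.035102, 0.290455) = -0.120268 rad = -6.8909°.
Hence λ₂ = 153.1857° + -6.8909° = 146.2948°.

latitude -5.4842°, longitude 146.2948°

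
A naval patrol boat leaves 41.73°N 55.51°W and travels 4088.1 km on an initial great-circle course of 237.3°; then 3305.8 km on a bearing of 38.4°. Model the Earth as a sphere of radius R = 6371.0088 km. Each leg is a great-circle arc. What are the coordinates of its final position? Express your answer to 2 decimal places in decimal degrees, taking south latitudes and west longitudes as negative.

Apply the spherical direct solution leg by leg, carrying full precision between legs.
Leg 1: from (41.73°, -55.51°), δ = 4088.1/6371.0088 = 0.641672 rad, θ = 237.3° → φ = 16.97°, λ = -87.29°.
Leg 2: from (16.97°, -87.29°), δ = 3305.8/6371.0088 = 0.518882 rad, θ = 38.4° → φ = 38.70°, λ = -64.04°.

latitude 38.70°, longitude -64.04°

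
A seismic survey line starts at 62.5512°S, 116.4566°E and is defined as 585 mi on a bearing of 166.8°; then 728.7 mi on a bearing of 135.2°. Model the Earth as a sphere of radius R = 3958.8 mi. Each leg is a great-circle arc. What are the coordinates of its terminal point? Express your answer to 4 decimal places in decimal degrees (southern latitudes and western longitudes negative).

latitude -76.1196°, longitude 154.8178°

Apply the spherical direct solution leg by leg, carrying full precision between legs.
Leg 1: from (-62.5512°, 116.4566°), δ = 585/3958.8 = 0.147772 rad, θ = 166.8° → φ = -70.7045°, λ = 122.2964°.
Leg 2: from (-70.7045°, 122.2964°), δ = 728.7/3958.8 = 0.184071 rad, θ = 135.2° → φ = -76.1196°, λ = 154.8178°.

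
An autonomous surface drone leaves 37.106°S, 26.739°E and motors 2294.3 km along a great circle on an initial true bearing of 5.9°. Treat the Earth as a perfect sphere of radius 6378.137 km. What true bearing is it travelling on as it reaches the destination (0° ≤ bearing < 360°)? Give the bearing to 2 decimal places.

Angular distance δ = d/R = 2294.3 / 6378.137 = 0.359713 rad.
Converting: φ₁ = -0.647622 rad, θ = 0.102974 rad.
sin φ₂ = sin φ₁ cos δ + cos φ₁ sin δ cos θ = (-0.603292)(0.935998) + (0.797521)(0.352006)(0.994703) = -0.285435
φ₂ = asin(-0.285435) = -0.289460 rad = -16.585°.
Then Δλ = atan2(0.028857, 0.763797) = 0.037763 rad, from sin θ sin δ cos φ₁ over cos δ − sin φ₁ sin φ₂.
λ₂ = λ₁ + Δλ = 28.903°.
The forward bearing on arrival equals the back-azimuth from the destination plus 180°.
Back-azimuth from P₂ (-16.58°, 28.90°) to P₁ (-37.11°, 26.74°), with Δλ' = λ₁ − λ₂ = -2.16°: atan2( sin Δλ' cos φ₁ , cos φ₂ sin φ₁ − sin φ₂ cos φ₁ cos Δλ' ) = 184.91°.
Final bearing = (184.91° + 180°) mod 360° = 4.91°.

final bearing 4.91°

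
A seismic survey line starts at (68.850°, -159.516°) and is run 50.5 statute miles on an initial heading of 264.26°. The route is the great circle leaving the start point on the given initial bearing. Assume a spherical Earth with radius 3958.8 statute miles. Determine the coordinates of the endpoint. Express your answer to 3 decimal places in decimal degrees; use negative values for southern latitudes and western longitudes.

latitude 68.765°, longitude -161.524°

Central angle δ = d/R = 0.012756 rad.
With φ₁ = 68.850° = 1.201659 rad and θ = 264.26° = 4.612207 rad:
Destination latitude: φ₂ = arcsin( sin φ₁ cos δ + cos φ₁ sin δ cos θ ) = arcsin(0.932103) = 68.765°.
Then Δλ = atan2(-0.004579, 0.130603) = -0.035049 rad, from sin θ sin δ cos φ₁ over cos δ − sin φ₁ sin φ₂.
λ₂ = λ₁ + Δλ = -161.524°.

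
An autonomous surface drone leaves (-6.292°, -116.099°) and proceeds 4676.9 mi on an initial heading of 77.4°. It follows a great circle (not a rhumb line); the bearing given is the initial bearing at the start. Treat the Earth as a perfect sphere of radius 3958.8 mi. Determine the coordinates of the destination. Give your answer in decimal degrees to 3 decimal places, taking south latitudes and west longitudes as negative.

latitude 9.148°, longitude -49.966°

δ = 4676.9/3958.8 = 1.181393 rad (67.6889°).
Converting: φ₁ = -0.109816 rad, θ = 1.350885 rad.
Applying the spherical law of cosines for sides, sin φ₂ = sin φ₁ cos δ + cos φ₁ sin δ cos θ = 0.158990, so φ₂ = 9.148°.
For the longitude increment, Δλ = atan2( sin θ sin δ cos φ₁, cos δ − sin φ₁ sin φ₂ ) = atan2(0.897417, 0.397061) = 66.133°.
λ₂ = -116.099° + 66.133° = -49.966°.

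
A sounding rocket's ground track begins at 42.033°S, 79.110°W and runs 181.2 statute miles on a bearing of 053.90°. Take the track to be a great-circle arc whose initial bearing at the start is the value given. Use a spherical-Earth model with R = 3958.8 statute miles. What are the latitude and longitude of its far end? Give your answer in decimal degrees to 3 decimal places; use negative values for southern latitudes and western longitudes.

latitude -40.454°, longitude -76.325°

The arc subtends δ = 181.2/3958.8 = 0.045771 rad at the centre.
Converting: φ₁ = -0.733614 rad, θ = 0.940732 rad.
sin φ₂ = sin φ₁ cos δ + cos φ₁ sin δ cos θ = (-0.669559)(0.998953) + (0.742759)(0.045755)(0.589196) = -0.648833
φ₂ = asin(-0.648833) = -0.706050 rad = -40.454°.
Then Δλ = atan2(0.027460, 0.564521) = 0.048604 rad, from sin θ sin δ cos φ₁ over cos δ − sin φ₁ sin φ₂.
λ₂ = λ₁ + Δλ = -76.325°.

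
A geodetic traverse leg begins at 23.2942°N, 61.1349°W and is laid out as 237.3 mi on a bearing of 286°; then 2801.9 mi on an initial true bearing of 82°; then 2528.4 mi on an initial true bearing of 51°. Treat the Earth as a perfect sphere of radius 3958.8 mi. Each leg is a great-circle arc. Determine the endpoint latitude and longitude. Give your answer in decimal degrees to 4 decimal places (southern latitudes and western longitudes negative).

latitude 41.3869°, longitude 17.8434°

Apply the spherical direct solution leg by leg, carrying full precision between legs.
Leg 1: from (23.2942°, -61.1349°), δ = 237.3/3958.8 = 0.059942 rad, θ = 286° → φ = 24.1991°, λ = -64.7546°.
Leg 2: from (24.1991°, -64.7546°), δ = 2801.9/3958.8 = 0.707765 rad, θ = 82° → φ = 23.2028°, λ = -20.2902°.
Leg 3: from (23.2028°, -20.2902°), δ = 2528.4/3958.8 = 0.638678 rad, θ = 51° → φ = 41.3869°, λ = 17.8434°.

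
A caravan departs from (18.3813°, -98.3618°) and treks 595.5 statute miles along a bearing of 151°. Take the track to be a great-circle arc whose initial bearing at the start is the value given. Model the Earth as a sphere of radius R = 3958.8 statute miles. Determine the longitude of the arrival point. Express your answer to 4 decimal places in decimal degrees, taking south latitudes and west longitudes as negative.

longitude -94.1202°

Angular distance δ = d/R = 595.5 / 3958.8 = 0.150424 rad.
With φ₁ = 18.3813° = 0.320814 rad and θ = 151° = 2.635447 rad:
sin φ₂ = sin φ₁ cos δ + cos φ₁ sin δ cos θ = (0.315339)(0.988708) + (0.948979)(0.149858)(-0.874620) = 0.187397
φ₂ = asin(0.187397) = 0.188512 rad = 10.8009°.
For the longitude increment, Δλ = atan2( sin θ sin δ cos φ₁, cos δ − sin φ₁ sin φ₂ ) = atan2(0.068946, 0.929614) = 4.2416°.
Hence λ₂ = -98.3618° + 4.2416° = -94.1202°.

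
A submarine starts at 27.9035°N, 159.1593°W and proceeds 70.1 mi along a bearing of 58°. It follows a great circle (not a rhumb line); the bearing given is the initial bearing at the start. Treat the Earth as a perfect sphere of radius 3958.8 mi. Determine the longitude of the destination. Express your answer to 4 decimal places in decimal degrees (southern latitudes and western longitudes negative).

Angular distance δ = d/R = 70.1 / 3958.8 = 0.017707 rad.
Converting: φ₁ = 0.487008 rad, θ = 1.012291 rad.
sin φ₂ = sin φ₁ cos δ + cos φ₁ sin δ cos θ = (0.467984)(0.999843) + (0.883737)(0.017706)(0.529919) = 0.476203
φ₂ = asin(0.476203) = 0.496331 rad = 28.4377°.
Δλ = atan2( sin θ sin δ cos φ₁ , cos δ − sin φ₁ sin φ₂ ) = atan2(0.013270, 0.776988) = 0.017077 rad = 0.9785°.
λ₂ = λ₁ + Δλ = -158.1808°.

longitude -158.1808°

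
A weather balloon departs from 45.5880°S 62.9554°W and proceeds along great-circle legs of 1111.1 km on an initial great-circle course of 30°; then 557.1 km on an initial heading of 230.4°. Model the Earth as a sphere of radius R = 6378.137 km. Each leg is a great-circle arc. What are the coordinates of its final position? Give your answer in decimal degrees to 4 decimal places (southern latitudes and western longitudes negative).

latitude -39.8468°, longitude -61.7679°

Apply the spherical direct solution leg by leg, carrying full precision between legs.
Leg 1: from (-45.5880°, -62.9554°), δ = 1111.1/6378.137 = 0.174204 rad, θ = 30° → φ = -36.7604°, λ = -56.7454°.
Leg 2: from (-36.7604°, -56.7454°), δ = 557.1/6378.137 = 0.087345 rad, θ = 230.4° → φ = -39.8468°, λ = -61.7679°.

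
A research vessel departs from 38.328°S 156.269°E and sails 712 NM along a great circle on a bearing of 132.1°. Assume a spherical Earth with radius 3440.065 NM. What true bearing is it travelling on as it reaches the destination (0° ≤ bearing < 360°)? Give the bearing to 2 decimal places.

Central angle δ = d/R = 0.206973 rad.
With φ₁ = -38.328° = -0.668950 rad and θ = 132.1° = 2.305580 rad:
Destination latitude: φ₂ = arcsin( sin φ₁ cos δ + cos φ₁ sin δ cos θ ) = arcsin(-0.715005) = -45.644°.
For the longitude increment, Δλ = atan2( sin θ sin δ cos φ₁, cos δ − sin φ₁ sin φ₂ ) = atan2(0.119612, 0.535238) = 12.597°.
λ₂ = 156.269° + 12.597° = 168.866°.
The forward bearing on arrival equals the back-azimuth from the destination plus 180°.
Back-azimuth from P₂ (-45.64°, 168.87°) to P₁ (-38.33°, 156.27°), with Δλ' = λ₁ − λ₂ = -12.60°: atan2( sin Δλ' cos φ₁ , cos φ₂ sin φ₁ − sin φ₂ cos φ₁ cos Δλ' ) = 303.64°.
Final bearing = (303.64° + 180°) mod 360° = 123.64°.

final bearing 123.64°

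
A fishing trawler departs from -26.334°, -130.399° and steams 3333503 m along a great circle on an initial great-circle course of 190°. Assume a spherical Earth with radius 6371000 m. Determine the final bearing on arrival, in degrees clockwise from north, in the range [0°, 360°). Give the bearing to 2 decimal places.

final bearing 196.00°

δ = 3333503/6371000 = 0.523231 rad (29.9789°).
Start latitude φ₁ = -0.459615 rad; initial bearing θ = 3.316126 rad.
Applying the spherical law of cosines for sides, sin φ₂ = sin φ₁ cos δ + cos φ₁ sin δ cos θ = -0.825276, so φ₂ = -55.616°.
For the longitude increment, Δλ = atan2( sin θ sin δ cos φ₁, cos δ − sin φ₁ sin φ₂ ) = atan2(-0.077764, 0.500115) = -8.838°.
λ₂ = -130.399° + -8.838° = -139.237°.
The forward bearing on arrival equals the back-azimuth from the destination plus 180°.
Back-azimuth from P₂ (-55.62°, -139.24°) to P₁ (-26.33°, -130.40°), with Δλ' = λ₁ − λ₂ = 8.84°: atan2( sin Δλ' cos φ₁ , cos φ₂ sin φ₁ − sin φ₂ cos φ₁ cos Δλ' ) = 16.00°.
Final bearing = (16.00° + 180°) mod 360° = 196.00°.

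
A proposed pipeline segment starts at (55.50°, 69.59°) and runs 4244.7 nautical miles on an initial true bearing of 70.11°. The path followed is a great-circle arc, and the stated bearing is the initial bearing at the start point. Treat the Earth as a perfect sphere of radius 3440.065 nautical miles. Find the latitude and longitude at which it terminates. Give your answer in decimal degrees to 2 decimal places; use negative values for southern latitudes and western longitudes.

The arc subtends δ = 4244.7/3440.065 = 1.233901 rad at the centre.
With φ₁ = 55.50° = 0.968658 rad and θ = 70.11° = 1.223650 rad:
Destination latitude: φ₂ = arcsin( sin φ₁ cos δ + cos φ₁ sin δ cos θ ) = arcsin(0.454289) = 27.02°.
For the longitude increment, Δλ = atan2( sin θ sin δ cos φ₁, cos δ − sin φ₁ sin φ₂ ) = atan2(0.502678, -0.043833) = 94.98°.
λ₂ = λ₁ + Δλ = 164.57°.

latitude 27.02°, longitude 164.57°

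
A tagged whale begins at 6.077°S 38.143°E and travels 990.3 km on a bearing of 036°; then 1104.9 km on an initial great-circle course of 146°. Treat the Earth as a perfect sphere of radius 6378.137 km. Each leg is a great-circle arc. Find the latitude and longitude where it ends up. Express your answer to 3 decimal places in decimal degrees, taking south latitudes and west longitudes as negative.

latitude -7.086°, longitude 48.933°

Apply the spherical direct solution leg by leg, carrying full precision between legs.
Leg 1: from (-6.077°, 38.143°), δ = 990.3/6378.137 = 0.155265 rad, θ = 36° → φ = 1.135°, λ = 43.359°.
Leg 2: from (1.135°, 43.359°), δ = 1104.9/6378.137 = 0.173232 rad, θ = 146° → φ = -7.086°, λ = 48.933°.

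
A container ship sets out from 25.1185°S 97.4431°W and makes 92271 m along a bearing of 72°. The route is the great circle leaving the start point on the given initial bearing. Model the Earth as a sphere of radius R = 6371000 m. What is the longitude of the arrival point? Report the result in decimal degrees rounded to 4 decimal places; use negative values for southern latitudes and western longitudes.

longitude -96.5733°

Angular distance δ = d/R = 92271 / 6371000 = 0.014483 rad.
Start latitude φ₁ = -0.438401 rad; initial bearing θ = 1.256637 rad.
sin φ₂ = sin φ₁ cos δ + cos φ₁ sin δ cos θ = (-0.424492)(0.999895) + (0.905432)(0.014482)(0.309017) = -0.420395
φ₂ = asin(-0.420395) = -0.433881 rad = -24.8595°.
Then Δλ = atan2(0.012471, 0.821441) = 0.015181 rad, from sin θ sin δ cos φ₁ over cos δ − sin φ₁ sin φ₂.
λ₂ = -97.4431° + 0.8698° = -96.5733°.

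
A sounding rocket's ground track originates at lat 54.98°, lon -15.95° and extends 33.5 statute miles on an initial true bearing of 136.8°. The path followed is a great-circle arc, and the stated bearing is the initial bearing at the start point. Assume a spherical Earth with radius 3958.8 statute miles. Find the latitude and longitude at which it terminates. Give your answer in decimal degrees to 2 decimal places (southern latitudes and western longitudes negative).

latitude 54.63°, longitude -15.38°

Central angle δ = d/R = 0.008462 rad.
With φ₁ = 54.98° = 0.959582 rad and θ = 136.8° = 2.387610 rad:
Applying the spherical law of cosines for sides, sin φ₂ = sin φ₁ cos δ + cos φ₁ sin δ cos θ = 0.815383, so φ₂ = 54.63°.
Δλ = atan2( sin θ sin δ cos φ₁ , cos δ − sin φ₁ sin φ₂ ) = atan2(0.003324, 0.332205) = 0.010006 rad = 0.57°.
Hence λ₂ = -15.95° + 0.57° = -15.38°.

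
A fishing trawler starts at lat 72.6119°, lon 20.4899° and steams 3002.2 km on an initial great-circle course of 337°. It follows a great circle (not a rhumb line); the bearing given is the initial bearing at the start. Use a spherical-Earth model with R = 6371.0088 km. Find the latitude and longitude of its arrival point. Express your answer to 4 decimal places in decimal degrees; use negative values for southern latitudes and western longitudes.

Angular distance δ = d/R = 3002.2 / 6371.0088 = 0.471228 rad.
Start latitude φ₁ = 1.267317 rad; initial bearing θ = 5.881760 rad.
sin φ₂ = sin φ₁ cos δ + cos φ₁ sin δ cos θ = (0.954302)(0.891011) + (0.298843)(0.453981)(0.920505) = 0.975178
φ₂ = asin(0.975178) = 1.347524 rad = 77.2074°.
Δλ = atan2( sin θ sin δ cos φ₁ , cos δ − sin φ₁ sin φ₂ ) = atan2(-0.053010, -0.039604) = -2.212435 rad = -126.7632°.
λ₂ = λ₁ + Δλ = -106.2733°.

latitude 77.2074°, longitude -106.2733°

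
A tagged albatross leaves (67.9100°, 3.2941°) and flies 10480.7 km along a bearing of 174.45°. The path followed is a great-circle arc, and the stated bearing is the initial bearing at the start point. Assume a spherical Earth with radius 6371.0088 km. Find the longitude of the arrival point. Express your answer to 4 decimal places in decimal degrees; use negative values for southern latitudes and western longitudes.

longitude 9.4666°

Angular distance δ = d/R = 10480.7 / 6371.0088 = 1.645061 rad.
With φ₁ = 67.9100° = 1.185253 rad and θ = 174.45° = 3.044727 rad:
Applying the spherical law of cosines for sides, sin φ₂ = sin φ₁ cos δ + cos φ₁ sin δ cos θ = -0.442018, so φ₂ = -26.2327°.
Δλ = atan2( sin θ sin δ cos φ₁ , cos δ − sin φ₁ sin φ₂ ) = atan2(0.036270, 0.335375) = 0.107730 rad = 6.1725°.
Hence λ₂ = 3.2941° + 6.1725° = 9.4666°.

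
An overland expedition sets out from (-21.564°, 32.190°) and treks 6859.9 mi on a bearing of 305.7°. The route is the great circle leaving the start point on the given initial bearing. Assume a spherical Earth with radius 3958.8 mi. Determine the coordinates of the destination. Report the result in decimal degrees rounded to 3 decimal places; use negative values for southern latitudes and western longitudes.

latitude 36.504°, longitude -53.412°

The arc subtends δ = 6859.9/3958.8 = 1.732823 rad at the centre.
Converting: φ₁ = -0.376363 rad, θ = 5.335472 rad.
Applying the spherical law of cosines for sides, sin φ₂ = sin φ₁ cos δ + cos φ₁ sin δ cos θ = 0.594881, so φ₂ = 36.504°.
Δλ = atan2( sin θ sin δ cos φ₁ , cos δ − sin φ₁ sin φ₂ ) = atan2(-0.745352, 0.057324) = -1.494039 rad = -85.602°.
Hence λ₂ = 32.190° + -85.602° = -53.412°.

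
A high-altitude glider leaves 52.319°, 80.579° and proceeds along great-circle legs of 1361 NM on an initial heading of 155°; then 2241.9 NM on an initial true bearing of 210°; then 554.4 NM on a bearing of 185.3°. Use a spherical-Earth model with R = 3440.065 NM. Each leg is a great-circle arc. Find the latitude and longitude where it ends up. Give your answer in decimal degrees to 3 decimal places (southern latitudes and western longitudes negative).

Apply the spherical direct solution leg by leg, carrying full precision between legs.
Leg 1: from (52.319°, 80.579°), δ = 1361/3440.065 = 0.395632 rad, θ = 155° → φ = 31.117°, λ = 91.546°.
Leg 2: from (31.117°, 91.546°), δ = 2241.9/3440.065 = 0.651703 rad, θ = 210° → φ = -2.225°, λ = 73.878°.
Leg 3: from (-2.225°, 73.878°), δ = 554.4/3440.065 = 0.161160 rad, θ = 185.3° → φ = -11.419°, λ = 73.012°.

latitude -11.419°, longitude 73.012°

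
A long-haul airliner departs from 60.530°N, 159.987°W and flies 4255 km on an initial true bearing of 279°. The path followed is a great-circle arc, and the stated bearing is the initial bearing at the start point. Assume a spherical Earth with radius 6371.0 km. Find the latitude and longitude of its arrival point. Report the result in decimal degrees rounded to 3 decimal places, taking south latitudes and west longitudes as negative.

latitude 46.989°, longitude 136.283°

Angular distance δ = d/R = 4255 / 6371 = 0.667870 rad.
Converting: φ₁ = 1.056448 rad, θ = 4.869469 rad.
Applying the spherical law of cosines for sides, sin φ₂ = sin φ₁ cos δ + cos φ₁ sin δ cos θ = 0.731219, so φ₂ = 46.989°.
Δλ = atan2( sin θ sin δ cos φ₁ , cos δ − sin φ₁ sin φ₂ ) = atan2(-0.300932, 0.148534) = -1.112298 rad = -63.730°.
λ₂ = -159.987° + -63.730° = -223.717°, normalized to (−180°, 180°] → 136.283°.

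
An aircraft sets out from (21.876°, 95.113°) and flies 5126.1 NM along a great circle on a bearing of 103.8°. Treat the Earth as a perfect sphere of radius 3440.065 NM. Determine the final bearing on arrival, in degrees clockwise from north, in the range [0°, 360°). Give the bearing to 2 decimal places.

final bearing 113.36°

The arc subtends δ = 5126.1/3440.065 = 1.490117 rad at the centre.
Start latitude φ₁ = 0.381808 rad; initial bearing θ = 1.811652 rad.
Applying the spherical law of cosines for sides, sin φ₂ = sin φ₁ cos δ + cos φ₁ sin δ cos θ = -0.190609, so φ₂ = -10.988°.
Δλ = atan2( sin θ sin δ cos φ₁ , cos δ − sin φ₁ sin φ₂ ) = atan2(0.898274, 0.151612) = 1.403590 rad = 80.420°.
λ₂ = 95.113° + 80.420° = 175.533°.
The forward bearing on arrival equals the back-azimuth from the destination plus 180°.
Back-azimuth from P₂ (-10.99°, 175.53°) to P₁ (21.88°, 95.11°), with Δλ' = λ₁ − λ₂ = -80.42°: atan2( sin Δλ' cos φ₁ , cos φ₂ sin φ₁ − sin φ₂ cos φ₁ cos Δλ' ) = 293.36°.
Final bearing = (293.36° + 180°) mod 360° = 113.36°.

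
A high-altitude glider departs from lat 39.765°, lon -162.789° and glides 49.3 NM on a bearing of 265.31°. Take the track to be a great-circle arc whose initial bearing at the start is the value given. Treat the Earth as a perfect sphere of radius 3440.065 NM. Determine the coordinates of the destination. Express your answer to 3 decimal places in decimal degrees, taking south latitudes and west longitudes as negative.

Angular distance δ = d/R = 49.3 / 3440.065 = 0.014331 rad.
With φ₁ = 39.765° = 0.694030 rad and θ = 265.31° = 4.630533 rad:
sin φ₂ = sin φ₁ cos δ + cos φ₁ sin δ cos θ = (0.639640)(0.999897) + (0.768674)(0.014331)(-0.081765) = 0.638674
φ₂ = asin(0.638674) = 0.692774 rad = 39.693°.
Δλ = atan2( sin θ sin δ cos φ₁ , cos δ − sin φ₁ sin φ₂ ) = atan2(-0.010979, 0.591376) = -0.018563 rad = -1.064°.
Hence λ₂ = -162.789° + -1.064° = -163.853°.

latitude 39.693°, longitude -163.853°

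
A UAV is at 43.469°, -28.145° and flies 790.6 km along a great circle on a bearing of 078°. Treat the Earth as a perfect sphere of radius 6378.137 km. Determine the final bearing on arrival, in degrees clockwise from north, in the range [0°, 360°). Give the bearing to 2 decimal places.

final bearing 84.79°

The arc subtends δ = 790.6/6378.137 = 0.123955 rad at the centre.
With φ₁ = 43.469° = 0.758677 rad and θ = 78° = 1.361357 rad:
sin φ₂ = sin φ₁ cos δ + cos φ₁ sin δ cos θ = (0.687962)(0.992327) + (0.725747)(0.123638)(0.207912) = 0.701339
φ₂ = asin(0.701339) = 0.777275 rad = 44.535°.
Then Δλ = atan2(0.087769, 0.509833) = 0.170481 rad, from sin θ sin δ cos φ₁ over cos δ − sin φ₁ sin φ₂.
λ₂ = λ₁ + Δλ = -18.377°.
The forward bearing on arrival equals the back-azimuth from the destination plus 180°.
Back-azimuth from P₂ (44.53°, -18.38°) to P₁ (43.47°, -28.14°), with Δλ' = λ₁ − λ₂ = -9.77°: atan2( sin Δλ' cos φ₁ , cos φ₂ sin φ₁ − sin φ₂ cos φ₁ cos Δλ' ) = 264.79°.
Final bearing = (264.79° + 180°) mod 360° = 84.79°.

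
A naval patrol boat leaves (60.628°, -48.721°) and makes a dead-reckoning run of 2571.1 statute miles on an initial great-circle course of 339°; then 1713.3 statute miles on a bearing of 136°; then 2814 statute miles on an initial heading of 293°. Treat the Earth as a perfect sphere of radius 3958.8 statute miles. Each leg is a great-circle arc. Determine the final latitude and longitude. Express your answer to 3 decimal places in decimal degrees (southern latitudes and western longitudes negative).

latitude 49.732°, longitude 157.628°

Apply the spherical direct solution leg by leg, carrying full precision between legs.
Leg 1: from (60.628°, -48.721°), δ = 2571.1/3958.8 = 0.649464 rad, θ = 339° → φ = 76.156°, λ = -163.794°.
Leg 2: from (76.156°, -163.794°), δ = 1713.3/3958.8 = 0.432783 rad, θ = 136° → φ = 54.022°, λ = -134.063°.
Leg 3: from (54.022°, -134.063°), δ = 2814/3958.8 = 0.710821 rad, θ = 293° → φ = 49.732°, λ = 157.628°.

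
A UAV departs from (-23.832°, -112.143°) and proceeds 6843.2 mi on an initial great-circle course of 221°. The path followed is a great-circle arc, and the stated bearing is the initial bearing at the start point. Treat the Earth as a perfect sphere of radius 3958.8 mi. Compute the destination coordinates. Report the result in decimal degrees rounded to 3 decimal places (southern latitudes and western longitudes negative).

Angular distance δ = d/R = 6843.2 / 3958.8 = 1.728605 rad.
With φ₁ = -23.832° = -0.415947 rad and θ = 221° = 3.857178 rad:
sin φ₂ = sin φ₁ cos δ + cos φ₁ sin δ cos θ = (-0.404056)(-0.157154) + (0.914734)(0.987574)(-0.754710) = -0.618281
φ₂ = asin(-0.618281) = -0.666554 rad = -38.191°.
Δλ = atan2( sin θ sin δ cos φ₁ , cos δ − sin φ₁ sin φ₂ ) = atan2(-0.592663, -0.406974) = -2.172532 rad = -124.477°.
λ₂ = -112.143° + -124.477° = -236.620°, normalized to (−180°, 180°] → 123.380°.

latitude -38.191°, longitude 123.380°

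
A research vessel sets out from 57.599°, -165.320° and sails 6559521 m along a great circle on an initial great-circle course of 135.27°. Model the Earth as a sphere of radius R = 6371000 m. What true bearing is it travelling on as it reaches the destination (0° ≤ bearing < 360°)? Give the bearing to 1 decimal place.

Central angle δ = d/R = 1.029590 rad.
Converting: φ₁ = 1.005292 rad, θ = 2.360907 rad.
Applying the spherical law of cosines for sides, sin φ₂ = sin φ₁ cos δ + cos φ₁ sin δ cos θ = 0.108693, so φ₂ = 6.240°.
For the longitude increment, Δλ = atan2( sin θ sin δ cos φ₁, cos δ − sin φ₁ sin φ₂ ) = atan2(0.323214, 0.423399) = 37.357°.
Hence λ₂ = -165.320° + 37.357° = -127.963°.
The forward bearing on arrival equals the back-azimuth from the destination plus 180°.
Back-azimuth from P₂ (6.2°, -128.0°) to P₁ (57.6°, -165.3°), with Δλ' = λ₁ − λ₂ = -37.4°: atan2( sin Δλ' cos φ₁ , cos φ₂ sin φ₁ − sin φ₂ cos φ₁ cos Δλ' ) = 337.7°.
Final bearing = (337.7° + 180°) mod 360° = 157.7°.

final bearing 157.7°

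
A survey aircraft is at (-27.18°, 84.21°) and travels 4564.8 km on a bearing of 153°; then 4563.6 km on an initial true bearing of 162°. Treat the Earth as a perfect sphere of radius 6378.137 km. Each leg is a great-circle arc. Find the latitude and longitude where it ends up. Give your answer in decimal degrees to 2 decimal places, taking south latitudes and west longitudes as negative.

latitude -75.01°, longitude -111.03°

Apply the spherical direct solution leg by leg, carrying full precision between legs.
Leg 1: from (-27.18°, 84.21°), δ = 4564.8/6378.137 = 0.715695 rad, θ = 153° → φ = -59.86°, λ = 120.60°.
Leg 2: from (-59.86°, 120.60°), δ = 4563.6/6378.137 = 0.715507 rad, θ = 162° → φ = -75.01°, λ = -111.03°.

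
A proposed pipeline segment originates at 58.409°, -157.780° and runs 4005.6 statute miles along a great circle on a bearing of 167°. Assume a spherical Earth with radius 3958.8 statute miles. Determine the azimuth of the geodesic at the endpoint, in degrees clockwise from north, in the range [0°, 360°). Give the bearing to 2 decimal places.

δ = 4005.6/3958.8 = 1.011822 rad (57.9731°).
Start latitude φ₁ = 1.019429 rad; initial bearing θ = 2.914700 rad.
sin φ₂ = sin φ₁ cos δ + cos φ₁ sin δ cos θ = (0.851809)(0.530317) + (0.523852)(0.847799)(-0.974370) = 0.018990
φ₂ = asin(0.018990) = 0.018991 rad = 1.088°.
For the longitude increment, Δλ = atan2( sin θ sin δ cos φ₁, cos δ − sin φ₁ sin φ₂ ) = atan2(0.099906, 0.514141) = 10.996°.
Hence λ₂ = -157.780° + 10.996° = -146.784°.
The forward bearing on arrival equals the back-azimuth from the destination plus 180°.
Back-azimuth from P₂ (1.09°, -146.78°) to P₁ (58.41°, -157.78°), with Δλ' = λ₁ − λ₂ = -11.00°: atan2( sin Δλ' cos φ₁ , cos φ₂ sin φ₁ − sin φ₂ cos φ₁ cos Δλ' ) = 353.23°.
Final bearing = (353.23° + 180°) mod 360° = 173.23°.

final bearing 173.23°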